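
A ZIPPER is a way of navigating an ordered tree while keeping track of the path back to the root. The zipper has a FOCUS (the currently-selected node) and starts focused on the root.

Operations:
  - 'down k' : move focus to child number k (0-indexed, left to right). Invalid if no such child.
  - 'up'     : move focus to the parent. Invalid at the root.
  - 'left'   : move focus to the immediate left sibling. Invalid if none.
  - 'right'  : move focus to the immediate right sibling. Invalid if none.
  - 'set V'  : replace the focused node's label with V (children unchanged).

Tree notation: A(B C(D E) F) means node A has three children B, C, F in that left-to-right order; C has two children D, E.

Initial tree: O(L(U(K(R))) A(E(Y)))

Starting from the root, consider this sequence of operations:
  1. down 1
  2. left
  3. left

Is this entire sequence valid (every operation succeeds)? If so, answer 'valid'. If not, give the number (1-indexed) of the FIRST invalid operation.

Step 1 (down 1): focus=A path=1 depth=1 children=['E'] left=['L'] right=[] parent=O
Step 2 (left): focus=L path=0 depth=1 children=['U'] left=[] right=['A'] parent=O
Step 3 (left): INVALID

Answer: 3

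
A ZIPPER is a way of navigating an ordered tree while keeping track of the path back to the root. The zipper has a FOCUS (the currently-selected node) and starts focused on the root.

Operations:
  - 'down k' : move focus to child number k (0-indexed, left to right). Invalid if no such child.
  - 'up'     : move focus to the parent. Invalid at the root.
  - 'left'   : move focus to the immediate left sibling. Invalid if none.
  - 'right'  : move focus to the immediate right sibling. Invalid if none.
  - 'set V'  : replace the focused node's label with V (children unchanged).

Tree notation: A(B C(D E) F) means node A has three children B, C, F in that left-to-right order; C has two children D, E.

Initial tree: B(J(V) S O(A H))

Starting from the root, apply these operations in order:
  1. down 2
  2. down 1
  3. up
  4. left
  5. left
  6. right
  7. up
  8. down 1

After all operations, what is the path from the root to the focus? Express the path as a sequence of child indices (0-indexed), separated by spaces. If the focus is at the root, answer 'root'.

Step 1 (down 2): focus=O path=2 depth=1 children=['A', 'H'] left=['J', 'S'] right=[] parent=B
Step 2 (down 1): focus=H path=2/1 depth=2 children=[] left=['A'] right=[] parent=O
Step 3 (up): focus=O path=2 depth=1 children=['A', 'H'] left=['J', 'S'] right=[] parent=B
Step 4 (left): focus=S path=1 depth=1 children=[] left=['J'] right=['O'] parent=B
Step 5 (left): focus=J path=0 depth=1 children=['V'] left=[] right=['S', 'O'] parent=B
Step 6 (right): focus=S path=1 depth=1 children=[] left=['J'] right=['O'] parent=B
Step 7 (up): focus=B path=root depth=0 children=['J', 'S', 'O'] (at root)
Step 8 (down 1): focus=S path=1 depth=1 children=[] left=['J'] right=['O'] parent=B

Answer: 1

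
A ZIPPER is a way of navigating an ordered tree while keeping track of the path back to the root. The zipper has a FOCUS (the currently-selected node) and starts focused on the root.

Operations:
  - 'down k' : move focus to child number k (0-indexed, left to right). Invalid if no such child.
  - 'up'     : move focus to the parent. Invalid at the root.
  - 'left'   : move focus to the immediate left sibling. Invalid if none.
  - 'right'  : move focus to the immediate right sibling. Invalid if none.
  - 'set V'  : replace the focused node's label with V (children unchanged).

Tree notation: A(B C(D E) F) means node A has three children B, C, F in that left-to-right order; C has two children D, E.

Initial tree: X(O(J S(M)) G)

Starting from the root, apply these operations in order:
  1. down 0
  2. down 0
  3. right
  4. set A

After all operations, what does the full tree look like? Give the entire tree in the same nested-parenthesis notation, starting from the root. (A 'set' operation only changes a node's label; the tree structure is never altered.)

Step 1 (down 0): focus=O path=0 depth=1 children=['J', 'S'] left=[] right=['G'] parent=X
Step 2 (down 0): focus=J path=0/0 depth=2 children=[] left=[] right=['S'] parent=O
Step 3 (right): focus=S path=0/1 depth=2 children=['M'] left=['J'] right=[] parent=O
Step 4 (set A): focus=A path=0/1 depth=2 children=['M'] left=['J'] right=[] parent=O

Answer: X(O(J A(M)) G)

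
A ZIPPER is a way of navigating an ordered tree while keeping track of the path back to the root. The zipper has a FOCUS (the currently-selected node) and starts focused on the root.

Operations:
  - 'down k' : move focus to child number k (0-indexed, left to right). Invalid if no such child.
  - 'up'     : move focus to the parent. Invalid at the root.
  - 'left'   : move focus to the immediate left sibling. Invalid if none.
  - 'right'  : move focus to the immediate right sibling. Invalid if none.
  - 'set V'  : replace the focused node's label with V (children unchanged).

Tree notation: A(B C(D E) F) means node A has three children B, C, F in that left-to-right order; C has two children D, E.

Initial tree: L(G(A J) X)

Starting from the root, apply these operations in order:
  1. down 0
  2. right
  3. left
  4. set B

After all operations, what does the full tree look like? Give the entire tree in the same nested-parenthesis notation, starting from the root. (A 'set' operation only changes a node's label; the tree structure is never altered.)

Answer: L(B(A J) X)

Derivation:
Step 1 (down 0): focus=G path=0 depth=1 children=['A', 'J'] left=[] right=['X'] parent=L
Step 2 (right): focus=X path=1 depth=1 children=[] left=['G'] right=[] parent=L
Step 3 (left): focus=G path=0 depth=1 children=['A', 'J'] left=[] right=['X'] parent=L
Step 4 (set B): focus=B path=0 depth=1 children=['A', 'J'] left=[] right=['X'] parent=L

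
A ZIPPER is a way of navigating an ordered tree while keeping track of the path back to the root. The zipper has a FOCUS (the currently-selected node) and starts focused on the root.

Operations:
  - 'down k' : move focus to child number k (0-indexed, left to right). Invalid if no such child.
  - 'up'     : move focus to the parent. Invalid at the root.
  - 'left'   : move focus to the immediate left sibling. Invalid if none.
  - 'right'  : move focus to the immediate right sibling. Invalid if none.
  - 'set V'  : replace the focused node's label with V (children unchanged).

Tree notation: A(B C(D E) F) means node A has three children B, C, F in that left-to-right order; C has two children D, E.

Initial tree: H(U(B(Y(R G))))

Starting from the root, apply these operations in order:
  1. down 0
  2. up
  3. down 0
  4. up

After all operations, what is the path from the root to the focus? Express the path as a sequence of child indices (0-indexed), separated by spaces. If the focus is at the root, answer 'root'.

Answer: root

Derivation:
Step 1 (down 0): focus=U path=0 depth=1 children=['B'] left=[] right=[] parent=H
Step 2 (up): focus=H path=root depth=0 children=['U'] (at root)
Step 3 (down 0): focus=U path=0 depth=1 children=['B'] left=[] right=[] parent=H
Step 4 (up): focus=H path=root depth=0 children=['U'] (at root)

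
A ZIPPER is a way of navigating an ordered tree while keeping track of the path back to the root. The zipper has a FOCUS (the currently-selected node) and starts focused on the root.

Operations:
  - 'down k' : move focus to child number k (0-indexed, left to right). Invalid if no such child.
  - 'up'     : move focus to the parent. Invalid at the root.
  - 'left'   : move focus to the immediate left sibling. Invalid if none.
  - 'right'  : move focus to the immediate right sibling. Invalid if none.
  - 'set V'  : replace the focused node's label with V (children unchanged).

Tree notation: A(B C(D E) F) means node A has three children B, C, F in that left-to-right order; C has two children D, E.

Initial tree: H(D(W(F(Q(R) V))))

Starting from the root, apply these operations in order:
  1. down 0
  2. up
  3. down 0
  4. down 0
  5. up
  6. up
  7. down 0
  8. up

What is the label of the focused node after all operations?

Step 1 (down 0): focus=D path=0 depth=1 children=['W'] left=[] right=[] parent=H
Step 2 (up): focus=H path=root depth=0 children=['D'] (at root)
Step 3 (down 0): focus=D path=0 depth=1 children=['W'] left=[] right=[] parent=H
Step 4 (down 0): focus=W path=0/0 depth=2 children=['F'] left=[] right=[] parent=D
Step 5 (up): focus=D path=0 depth=1 children=['W'] left=[] right=[] parent=H
Step 6 (up): focus=H path=root depth=0 children=['D'] (at root)
Step 7 (down 0): focus=D path=0 depth=1 children=['W'] left=[] right=[] parent=H
Step 8 (up): focus=H path=root depth=0 children=['D'] (at root)

Answer: H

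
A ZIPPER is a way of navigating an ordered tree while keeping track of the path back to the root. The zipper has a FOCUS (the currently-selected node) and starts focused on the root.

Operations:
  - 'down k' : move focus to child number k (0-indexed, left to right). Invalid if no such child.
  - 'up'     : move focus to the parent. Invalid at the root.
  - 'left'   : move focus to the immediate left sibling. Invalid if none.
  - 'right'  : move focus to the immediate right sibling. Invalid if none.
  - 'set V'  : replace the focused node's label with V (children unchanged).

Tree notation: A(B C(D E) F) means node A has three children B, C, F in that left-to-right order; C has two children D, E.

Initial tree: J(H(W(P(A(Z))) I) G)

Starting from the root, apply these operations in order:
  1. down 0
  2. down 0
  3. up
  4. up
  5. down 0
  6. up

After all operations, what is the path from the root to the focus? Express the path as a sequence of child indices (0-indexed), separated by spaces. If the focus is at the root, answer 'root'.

Step 1 (down 0): focus=H path=0 depth=1 children=['W', 'I'] left=[] right=['G'] parent=J
Step 2 (down 0): focus=W path=0/0 depth=2 children=['P'] left=[] right=['I'] parent=H
Step 3 (up): focus=H path=0 depth=1 children=['W', 'I'] left=[] right=['G'] parent=J
Step 4 (up): focus=J path=root depth=0 children=['H', 'G'] (at root)
Step 5 (down 0): focus=H path=0 depth=1 children=['W', 'I'] left=[] right=['G'] parent=J
Step 6 (up): focus=J path=root depth=0 children=['H', 'G'] (at root)

Answer: root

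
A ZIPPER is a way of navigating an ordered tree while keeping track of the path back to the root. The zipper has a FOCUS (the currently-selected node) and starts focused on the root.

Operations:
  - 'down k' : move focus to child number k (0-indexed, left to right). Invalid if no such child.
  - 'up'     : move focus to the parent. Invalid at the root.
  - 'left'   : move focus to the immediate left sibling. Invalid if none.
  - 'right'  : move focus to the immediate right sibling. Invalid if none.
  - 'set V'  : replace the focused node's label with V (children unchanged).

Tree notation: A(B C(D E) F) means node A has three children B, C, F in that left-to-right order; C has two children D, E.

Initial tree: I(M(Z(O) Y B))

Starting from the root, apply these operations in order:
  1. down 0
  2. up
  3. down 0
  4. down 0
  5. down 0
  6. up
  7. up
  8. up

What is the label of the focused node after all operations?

Answer: I

Derivation:
Step 1 (down 0): focus=M path=0 depth=1 children=['Z', 'Y', 'B'] left=[] right=[] parent=I
Step 2 (up): focus=I path=root depth=0 children=['M'] (at root)
Step 3 (down 0): focus=M path=0 depth=1 children=['Z', 'Y', 'B'] left=[] right=[] parent=I
Step 4 (down 0): focus=Z path=0/0 depth=2 children=['O'] left=[] right=['Y', 'B'] parent=M
Step 5 (down 0): focus=O path=0/0/0 depth=3 children=[] left=[] right=[] parent=Z
Step 6 (up): focus=Z path=0/0 depth=2 children=['O'] left=[] right=['Y', 'B'] parent=M
Step 7 (up): focus=M path=0 depth=1 children=['Z', 'Y', 'B'] left=[] right=[] parent=I
Step 8 (up): focus=I path=root depth=0 children=['M'] (at root)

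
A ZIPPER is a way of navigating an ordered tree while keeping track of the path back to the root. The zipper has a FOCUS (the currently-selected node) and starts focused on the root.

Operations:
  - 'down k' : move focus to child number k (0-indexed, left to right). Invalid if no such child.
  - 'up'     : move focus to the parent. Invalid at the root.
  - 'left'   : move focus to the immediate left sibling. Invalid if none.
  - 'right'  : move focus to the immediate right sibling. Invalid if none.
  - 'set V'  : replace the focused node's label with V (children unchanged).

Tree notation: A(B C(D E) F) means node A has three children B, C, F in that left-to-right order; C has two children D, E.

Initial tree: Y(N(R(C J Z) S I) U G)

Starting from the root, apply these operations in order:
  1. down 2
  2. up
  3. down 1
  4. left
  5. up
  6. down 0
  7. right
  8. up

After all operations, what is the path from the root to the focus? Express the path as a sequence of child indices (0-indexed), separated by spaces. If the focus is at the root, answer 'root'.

Answer: root

Derivation:
Step 1 (down 2): focus=G path=2 depth=1 children=[] left=['N', 'U'] right=[] parent=Y
Step 2 (up): focus=Y path=root depth=0 children=['N', 'U', 'G'] (at root)
Step 3 (down 1): focus=U path=1 depth=1 children=[] left=['N'] right=['G'] parent=Y
Step 4 (left): focus=N path=0 depth=1 children=['R', 'S', 'I'] left=[] right=['U', 'G'] parent=Y
Step 5 (up): focus=Y path=root depth=0 children=['N', 'U', 'G'] (at root)
Step 6 (down 0): focus=N path=0 depth=1 children=['R', 'S', 'I'] left=[] right=['U', 'G'] parent=Y
Step 7 (right): focus=U path=1 depth=1 children=[] left=['N'] right=['G'] parent=Y
Step 8 (up): focus=Y path=root depth=0 children=['N', 'U', 'G'] (at root)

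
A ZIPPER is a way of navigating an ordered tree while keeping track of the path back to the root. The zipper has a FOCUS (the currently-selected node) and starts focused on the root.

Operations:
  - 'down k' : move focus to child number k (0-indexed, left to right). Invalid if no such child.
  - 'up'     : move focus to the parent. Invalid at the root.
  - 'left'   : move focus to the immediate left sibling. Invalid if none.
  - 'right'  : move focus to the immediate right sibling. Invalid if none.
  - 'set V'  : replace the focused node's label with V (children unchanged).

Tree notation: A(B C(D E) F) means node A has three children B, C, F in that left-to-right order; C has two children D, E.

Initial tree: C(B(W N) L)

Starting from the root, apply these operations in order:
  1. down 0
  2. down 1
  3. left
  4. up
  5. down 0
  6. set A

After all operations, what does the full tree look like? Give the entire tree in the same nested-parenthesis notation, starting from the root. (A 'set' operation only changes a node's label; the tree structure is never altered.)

Answer: C(B(A N) L)

Derivation:
Step 1 (down 0): focus=B path=0 depth=1 children=['W', 'N'] left=[] right=['L'] parent=C
Step 2 (down 1): focus=N path=0/1 depth=2 children=[] left=['W'] right=[] parent=B
Step 3 (left): focus=W path=0/0 depth=2 children=[] left=[] right=['N'] parent=B
Step 4 (up): focus=B path=0 depth=1 children=['W', 'N'] left=[] right=['L'] parent=C
Step 5 (down 0): focus=W path=0/0 depth=2 children=[] left=[] right=['N'] parent=B
Step 6 (set A): focus=A path=0/0 depth=2 children=[] left=[] right=['N'] parent=B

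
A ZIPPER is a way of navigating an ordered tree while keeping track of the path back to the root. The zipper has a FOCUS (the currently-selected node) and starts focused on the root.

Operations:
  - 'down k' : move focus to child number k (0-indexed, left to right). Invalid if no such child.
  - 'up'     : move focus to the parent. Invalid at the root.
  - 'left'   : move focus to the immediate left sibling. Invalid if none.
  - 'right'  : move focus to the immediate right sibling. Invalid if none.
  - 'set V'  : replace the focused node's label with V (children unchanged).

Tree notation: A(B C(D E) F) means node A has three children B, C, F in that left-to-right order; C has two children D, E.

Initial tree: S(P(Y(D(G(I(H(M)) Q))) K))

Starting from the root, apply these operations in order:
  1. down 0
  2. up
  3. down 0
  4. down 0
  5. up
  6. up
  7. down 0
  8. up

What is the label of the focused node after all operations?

Answer: S

Derivation:
Step 1 (down 0): focus=P path=0 depth=1 children=['Y', 'K'] left=[] right=[] parent=S
Step 2 (up): focus=S path=root depth=0 children=['P'] (at root)
Step 3 (down 0): focus=P path=0 depth=1 children=['Y', 'K'] left=[] right=[] parent=S
Step 4 (down 0): focus=Y path=0/0 depth=2 children=['D'] left=[] right=['K'] parent=P
Step 5 (up): focus=P path=0 depth=1 children=['Y', 'K'] left=[] right=[] parent=S
Step 6 (up): focus=S path=root depth=0 children=['P'] (at root)
Step 7 (down 0): focus=P path=0 depth=1 children=['Y', 'K'] left=[] right=[] parent=S
Step 8 (up): focus=S path=root depth=0 children=['P'] (at root)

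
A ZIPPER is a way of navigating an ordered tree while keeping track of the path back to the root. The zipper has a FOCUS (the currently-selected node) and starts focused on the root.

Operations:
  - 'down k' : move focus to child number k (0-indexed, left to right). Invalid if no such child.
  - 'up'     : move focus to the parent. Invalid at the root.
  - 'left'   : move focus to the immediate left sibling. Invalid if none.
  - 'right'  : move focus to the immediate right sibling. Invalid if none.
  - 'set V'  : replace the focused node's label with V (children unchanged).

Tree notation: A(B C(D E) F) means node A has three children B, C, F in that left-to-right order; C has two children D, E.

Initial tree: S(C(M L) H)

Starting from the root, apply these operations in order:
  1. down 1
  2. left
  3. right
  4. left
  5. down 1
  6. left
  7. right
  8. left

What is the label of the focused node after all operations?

Step 1 (down 1): focus=H path=1 depth=1 children=[] left=['C'] right=[] parent=S
Step 2 (left): focus=C path=0 depth=1 children=['M', 'L'] left=[] right=['H'] parent=S
Step 3 (right): focus=H path=1 depth=1 children=[] left=['C'] right=[] parent=S
Step 4 (left): focus=C path=0 depth=1 children=['M', 'L'] left=[] right=['H'] parent=S
Step 5 (down 1): focus=L path=0/1 depth=2 children=[] left=['M'] right=[] parent=C
Step 6 (left): focus=M path=0/0 depth=2 children=[] left=[] right=['L'] parent=C
Step 7 (right): focus=L path=0/1 depth=2 children=[] left=['M'] right=[] parent=C
Step 8 (left): focus=M path=0/0 depth=2 children=[] left=[] right=['L'] parent=C

Answer: M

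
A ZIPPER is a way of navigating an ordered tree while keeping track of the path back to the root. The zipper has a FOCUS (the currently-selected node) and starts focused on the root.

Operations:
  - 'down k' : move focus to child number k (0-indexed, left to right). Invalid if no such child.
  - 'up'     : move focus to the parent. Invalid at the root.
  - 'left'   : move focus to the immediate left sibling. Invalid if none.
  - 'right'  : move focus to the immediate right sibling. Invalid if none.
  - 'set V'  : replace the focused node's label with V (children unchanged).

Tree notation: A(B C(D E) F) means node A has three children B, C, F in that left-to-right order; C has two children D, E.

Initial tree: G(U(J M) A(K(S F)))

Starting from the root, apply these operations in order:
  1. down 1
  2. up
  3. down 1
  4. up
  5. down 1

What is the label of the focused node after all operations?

Answer: A

Derivation:
Step 1 (down 1): focus=A path=1 depth=1 children=['K'] left=['U'] right=[] parent=G
Step 2 (up): focus=G path=root depth=0 children=['U', 'A'] (at root)
Step 3 (down 1): focus=A path=1 depth=1 children=['K'] left=['U'] right=[] parent=G
Step 4 (up): focus=G path=root depth=0 children=['U', 'A'] (at root)
Step 5 (down 1): focus=A path=1 depth=1 children=['K'] left=['U'] right=[] parent=G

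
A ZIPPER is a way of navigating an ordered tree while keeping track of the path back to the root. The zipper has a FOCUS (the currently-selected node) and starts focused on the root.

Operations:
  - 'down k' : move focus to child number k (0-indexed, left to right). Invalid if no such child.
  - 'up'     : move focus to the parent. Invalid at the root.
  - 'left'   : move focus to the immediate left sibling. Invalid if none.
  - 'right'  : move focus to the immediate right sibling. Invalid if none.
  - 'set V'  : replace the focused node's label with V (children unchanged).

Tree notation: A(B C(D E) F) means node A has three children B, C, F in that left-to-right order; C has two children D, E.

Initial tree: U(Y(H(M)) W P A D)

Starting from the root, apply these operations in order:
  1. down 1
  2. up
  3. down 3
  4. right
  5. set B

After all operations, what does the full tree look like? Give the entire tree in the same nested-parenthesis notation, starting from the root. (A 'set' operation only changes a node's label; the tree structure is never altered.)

Step 1 (down 1): focus=W path=1 depth=1 children=[] left=['Y'] right=['P', 'A', 'D'] parent=U
Step 2 (up): focus=U path=root depth=0 children=['Y', 'W', 'P', 'A', 'D'] (at root)
Step 3 (down 3): focus=A path=3 depth=1 children=[] left=['Y', 'W', 'P'] right=['D'] parent=U
Step 4 (right): focus=D path=4 depth=1 children=[] left=['Y', 'W', 'P', 'A'] right=[] parent=U
Step 5 (set B): focus=B path=4 depth=1 children=[] left=['Y', 'W', 'P', 'A'] right=[] parent=U

Answer: U(Y(H(M)) W P A B)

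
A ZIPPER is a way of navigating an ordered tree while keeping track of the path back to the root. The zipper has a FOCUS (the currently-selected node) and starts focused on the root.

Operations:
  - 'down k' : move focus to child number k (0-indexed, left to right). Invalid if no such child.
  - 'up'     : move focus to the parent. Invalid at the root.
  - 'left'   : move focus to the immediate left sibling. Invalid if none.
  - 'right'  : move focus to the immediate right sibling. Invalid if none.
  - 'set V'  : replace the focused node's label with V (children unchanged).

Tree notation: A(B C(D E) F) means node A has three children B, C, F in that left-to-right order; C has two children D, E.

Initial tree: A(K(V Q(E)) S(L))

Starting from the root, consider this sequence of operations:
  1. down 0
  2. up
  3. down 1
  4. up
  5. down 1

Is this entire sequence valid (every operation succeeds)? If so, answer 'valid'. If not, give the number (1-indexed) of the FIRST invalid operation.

Answer: valid

Derivation:
Step 1 (down 0): focus=K path=0 depth=1 children=['V', 'Q'] left=[] right=['S'] parent=A
Step 2 (up): focus=A path=root depth=0 children=['K', 'S'] (at root)
Step 3 (down 1): focus=S path=1 depth=1 children=['L'] left=['K'] right=[] parent=A
Step 4 (up): focus=A path=root depth=0 children=['K', 'S'] (at root)
Step 5 (down 1): focus=S path=1 depth=1 children=['L'] left=['K'] right=[] parent=A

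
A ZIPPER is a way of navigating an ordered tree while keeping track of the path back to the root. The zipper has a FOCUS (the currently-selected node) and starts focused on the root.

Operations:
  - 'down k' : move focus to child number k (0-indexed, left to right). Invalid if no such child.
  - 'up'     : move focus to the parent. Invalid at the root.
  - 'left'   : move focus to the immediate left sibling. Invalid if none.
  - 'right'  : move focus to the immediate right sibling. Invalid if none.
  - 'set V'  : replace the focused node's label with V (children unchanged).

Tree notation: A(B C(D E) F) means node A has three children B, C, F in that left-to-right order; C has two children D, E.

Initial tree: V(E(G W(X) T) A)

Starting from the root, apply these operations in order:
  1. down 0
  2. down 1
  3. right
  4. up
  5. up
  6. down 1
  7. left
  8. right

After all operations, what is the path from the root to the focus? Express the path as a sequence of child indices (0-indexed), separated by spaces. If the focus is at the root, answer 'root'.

Step 1 (down 0): focus=E path=0 depth=1 children=['G', 'W', 'T'] left=[] right=['A'] parent=V
Step 2 (down 1): focus=W path=0/1 depth=2 children=['X'] left=['G'] right=['T'] parent=E
Step 3 (right): focus=T path=0/2 depth=2 children=[] left=['G', 'W'] right=[] parent=E
Step 4 (up): focus=E path=0 depth=1 children=['G', 'W', 'T'] left=[] right=['A'] parent=V
Step 5 (up): focus=V path=root depth=0 children=['E', 'A'] (at root)
Step 6 (down 1): focus=A path=1 depth=1 children=[] left=['E'] right=[] parent=V
Step 7 (left): focus=E path=0 depth=1 children=['G', 'W', 'T'] left=[] right=['A'] parent=V
Step 8 (right): focus=A path=1 depth=1 children=[] left=['E'] right=[] parent=V

Answer: 1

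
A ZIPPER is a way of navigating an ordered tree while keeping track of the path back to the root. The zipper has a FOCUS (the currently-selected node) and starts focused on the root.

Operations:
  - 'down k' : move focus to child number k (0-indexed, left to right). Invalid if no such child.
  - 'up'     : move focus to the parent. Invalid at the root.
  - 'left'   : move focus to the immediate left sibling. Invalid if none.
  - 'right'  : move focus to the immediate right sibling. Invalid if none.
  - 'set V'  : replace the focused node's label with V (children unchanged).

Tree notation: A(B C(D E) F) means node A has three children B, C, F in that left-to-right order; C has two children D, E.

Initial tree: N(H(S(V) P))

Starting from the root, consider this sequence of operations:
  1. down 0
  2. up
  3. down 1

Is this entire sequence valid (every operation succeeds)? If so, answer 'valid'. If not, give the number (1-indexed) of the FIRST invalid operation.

Answer: 3

Derivation:
Step 1 (down 0): focus=H path=0 depth=1 children=['S', 'P'] left=[] right=[] parent=N
Step 2 (up): focus=N path=root depth=0 children=['H'] (at root)
Step 3 (down 1): INVALID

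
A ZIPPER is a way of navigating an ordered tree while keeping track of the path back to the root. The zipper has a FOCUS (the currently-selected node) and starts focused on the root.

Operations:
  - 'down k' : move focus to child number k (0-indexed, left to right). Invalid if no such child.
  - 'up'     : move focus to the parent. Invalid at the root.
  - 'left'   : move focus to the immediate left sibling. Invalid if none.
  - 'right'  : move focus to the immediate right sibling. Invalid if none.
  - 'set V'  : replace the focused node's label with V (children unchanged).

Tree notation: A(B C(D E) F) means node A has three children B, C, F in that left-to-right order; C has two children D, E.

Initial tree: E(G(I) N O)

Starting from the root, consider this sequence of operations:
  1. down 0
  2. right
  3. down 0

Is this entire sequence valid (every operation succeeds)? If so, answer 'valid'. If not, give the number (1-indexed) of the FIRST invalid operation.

Step 1 (down 0): focus=G path=0 depth=1 children=['I'] left=[] right=['N', 'O'] parent=E
Step 2 (right): focus=N path=1 depth=1 children=[] left=['G'] right=['O'] parent=E
Step 3 (down 0): INVALID

Answer: 3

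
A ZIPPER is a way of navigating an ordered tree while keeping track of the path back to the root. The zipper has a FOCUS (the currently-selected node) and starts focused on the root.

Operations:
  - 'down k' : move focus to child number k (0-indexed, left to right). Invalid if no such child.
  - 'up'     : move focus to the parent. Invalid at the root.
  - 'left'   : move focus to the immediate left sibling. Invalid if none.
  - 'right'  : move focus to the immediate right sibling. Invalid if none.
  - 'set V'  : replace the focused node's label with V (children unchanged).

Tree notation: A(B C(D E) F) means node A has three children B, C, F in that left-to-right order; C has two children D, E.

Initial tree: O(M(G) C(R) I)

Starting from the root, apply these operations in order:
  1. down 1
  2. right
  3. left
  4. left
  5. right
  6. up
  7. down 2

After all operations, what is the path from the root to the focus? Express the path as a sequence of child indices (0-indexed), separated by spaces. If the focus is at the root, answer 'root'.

Answer: 2

Derivation:
Step 1 (down 1): focus=C path=1 depth=1 children=['R'] left=['M'] right=['I'] parent=O
Step 2 (right): focus=I path=2 depth=1 children=[] left=['M', 'C'] right=[] parent=O
Step 3 (left): focus=C path=1 depth=1 children=['R'] left=['M'] right=['I'] parent=O
Step 4 (left): focus=M path=0 depth=1 children=['G'] left=[] right=['C', 'I'] parent=O
Step 5 (right): focus=C path=1 depth=1 children=['R'] left=['M'] right=['I'] parent=O
Step 6 (up): focus=O path=root depth=0 children=['M', 'C', 'I'] (at root)
Step 7 (down 2): focus=I path=2 depth=1 children=[] left=['M', 'C'] right=[] parent=O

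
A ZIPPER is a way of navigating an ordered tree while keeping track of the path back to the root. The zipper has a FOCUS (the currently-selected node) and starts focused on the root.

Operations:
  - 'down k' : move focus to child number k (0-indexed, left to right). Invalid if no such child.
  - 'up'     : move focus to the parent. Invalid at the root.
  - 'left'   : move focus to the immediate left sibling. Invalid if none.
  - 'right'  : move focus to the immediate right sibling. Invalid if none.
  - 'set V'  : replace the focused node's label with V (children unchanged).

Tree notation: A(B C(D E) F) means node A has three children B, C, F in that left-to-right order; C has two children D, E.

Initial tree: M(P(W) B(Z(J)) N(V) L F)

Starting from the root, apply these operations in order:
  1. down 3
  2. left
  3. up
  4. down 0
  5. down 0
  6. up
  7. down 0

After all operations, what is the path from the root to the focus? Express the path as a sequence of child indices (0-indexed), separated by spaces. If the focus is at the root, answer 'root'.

Step 1 (down 3): focus=L path=3 depth=1 children=[] left=['P', 'B', 'N'] right=['F'] parent=M
Step 2 (left): focus=N path=2 depth=1 children=['V'] left=['P', 'B'] right=['L', 'F'] parent=M
Step 3 (up): focus=M path=root depth=0 children=['P', 'B', 'N', 'L', 'F'] (at root)
Step 4 (down 0): focus=P path=0 depth=1 children=['W'] left=[] right=['B', 'N', 'L', 'F'] parent=M
Step 5 (down 0): focus=W path=0/0 depth=2 children=[] left=[] right=[] parent=P
Step 6 (up): focus=P path=0 depth=1 children=['W'] left=[] right=['B', 'N', 'L', 'F'] parent=M
Step 7 (down 0): focus=W path=0/0 depth=2 children=[] left=[] right=[] parent=P

Answer: 0 0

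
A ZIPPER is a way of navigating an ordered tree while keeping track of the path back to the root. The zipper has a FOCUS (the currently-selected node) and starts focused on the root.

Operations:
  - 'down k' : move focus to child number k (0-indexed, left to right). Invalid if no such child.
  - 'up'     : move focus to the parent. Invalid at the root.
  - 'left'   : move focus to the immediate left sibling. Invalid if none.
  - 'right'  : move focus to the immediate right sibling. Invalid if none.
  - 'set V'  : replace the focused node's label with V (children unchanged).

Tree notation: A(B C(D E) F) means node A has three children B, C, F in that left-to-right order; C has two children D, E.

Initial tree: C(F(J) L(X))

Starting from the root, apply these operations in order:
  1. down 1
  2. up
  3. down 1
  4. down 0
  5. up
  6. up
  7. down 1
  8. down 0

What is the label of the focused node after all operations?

Answer: X

Derivation:
Step 1 (down 1): focus=L path=1 depth=1 children=['X'] left=['F'] right=[] parent=C
Step 2 (up): focus=C path=root depth=0 children=['F', 'L'] (at root)
Step 3 (down 1): focus=L path=1 depth=1 children=['X'] left=['F'] right=[] parent=C
Step 4 (down 0): focus=X path=1/0 depth=2 children=[] left=[] right=[] parent=L
Step 5 (up): focus=L path=1 depth=1 children=['X'] left=['F'] right=[] parent=C
Step 6 (up): focus=C path=root depth=0 children=['F', 'L'] (at root)
Step 7 (down 1): focus=L path=1 depth=1 children=['X'] left=['F'] right=[] parent=C
Step 8 (down 0): focus=X path=1/0 depth=2 children=[] left=[] right=[] parent=L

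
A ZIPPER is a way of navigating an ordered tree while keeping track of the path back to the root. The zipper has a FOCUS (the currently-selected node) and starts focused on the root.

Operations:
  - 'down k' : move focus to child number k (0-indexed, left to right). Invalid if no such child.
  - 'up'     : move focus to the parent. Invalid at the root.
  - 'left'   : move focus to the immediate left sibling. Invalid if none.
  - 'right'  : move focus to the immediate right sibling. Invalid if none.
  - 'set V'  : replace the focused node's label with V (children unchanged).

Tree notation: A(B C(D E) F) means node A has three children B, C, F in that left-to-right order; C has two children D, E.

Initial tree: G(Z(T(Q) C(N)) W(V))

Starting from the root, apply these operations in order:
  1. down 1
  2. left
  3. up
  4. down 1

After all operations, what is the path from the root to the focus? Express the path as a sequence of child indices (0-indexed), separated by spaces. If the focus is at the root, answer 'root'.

Step 1 (down 1): focus=W path=1 depth=1 children=['V'] left=['Z'] right=[] parent=G
Step 2 (left): focus=Z path=0 depth=1 children=['T', 'C'] left=[] right=['W'] parent=G
Step 3 (up): focus=G path=root depth=0 children=['Z', 'W'] (at root)
Step 4 (down 1): focus=W path=1 depth=1 children=['V'] left=['Z'] right=[] parent=G

Answer: 1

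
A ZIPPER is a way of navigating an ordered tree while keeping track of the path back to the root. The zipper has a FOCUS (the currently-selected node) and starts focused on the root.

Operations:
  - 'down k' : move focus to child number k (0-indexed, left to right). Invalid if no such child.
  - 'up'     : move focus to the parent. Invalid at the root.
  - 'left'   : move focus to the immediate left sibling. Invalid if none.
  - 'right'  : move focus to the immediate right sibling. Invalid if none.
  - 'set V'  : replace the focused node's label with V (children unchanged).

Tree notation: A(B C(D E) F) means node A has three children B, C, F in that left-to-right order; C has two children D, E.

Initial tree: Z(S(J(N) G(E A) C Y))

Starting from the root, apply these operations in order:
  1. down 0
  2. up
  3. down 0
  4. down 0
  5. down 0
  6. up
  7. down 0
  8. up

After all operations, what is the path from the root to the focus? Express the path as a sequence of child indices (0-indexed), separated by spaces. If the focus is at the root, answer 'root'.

Step 1 (down 0): focus=S path=0 depth=1 children=['J', 'G', 'C', 'Y'] left=[] right=[] parent=Z
Step 2 (up): focus=Z path=root depth=0 children=['S'] (at root)
Step 3 (down 0): focus=S path=0 depth=1 children=['J', 'G', 'C', 'Y'] left=[] right=[] parent=Z
Step 4 (down 0): focus=J path=0/0 depth=2 children=['N'] left=[] right=['G', 'C', 'Y'] parent=S
Step 5 (down 0): focus=N path=0/0/0 depth=3 children=[] left=[] right=[] parent=J
Step 6 (up): focus=J path=0/0 depth=2 children=['N'] left=[] right=['G', 'C', 'Y'] parent=S
Step 7 (down 0): focus=N path=0/0/0 depth=3 children=[] left=[] right=[] parent=J
Step 8 (up): focus=J path=0/0 depth=2 children=['N'] left=[] right=['G', 'C', 'Y'] parent=S

Answer: 0 0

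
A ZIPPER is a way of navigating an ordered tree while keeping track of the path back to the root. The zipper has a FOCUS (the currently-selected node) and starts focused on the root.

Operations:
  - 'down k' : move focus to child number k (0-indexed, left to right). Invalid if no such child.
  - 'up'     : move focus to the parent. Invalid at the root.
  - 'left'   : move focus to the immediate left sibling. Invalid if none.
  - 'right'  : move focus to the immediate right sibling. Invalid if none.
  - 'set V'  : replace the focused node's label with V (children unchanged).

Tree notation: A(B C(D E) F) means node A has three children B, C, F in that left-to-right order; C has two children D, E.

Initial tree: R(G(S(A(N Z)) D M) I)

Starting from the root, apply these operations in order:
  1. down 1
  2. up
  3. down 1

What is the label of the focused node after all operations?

Step 1 (down 1): focus=I path=1 depth=1 children=[] left=['G'] right=[] parent=R
Step 2 (up): focus=R path=root depth=0 children=['G', 'I'] (at root)
Step 3 (down 1): focus=I path=1 depth=1 children=[] left=['G'] right=[] parent=R

Answer: I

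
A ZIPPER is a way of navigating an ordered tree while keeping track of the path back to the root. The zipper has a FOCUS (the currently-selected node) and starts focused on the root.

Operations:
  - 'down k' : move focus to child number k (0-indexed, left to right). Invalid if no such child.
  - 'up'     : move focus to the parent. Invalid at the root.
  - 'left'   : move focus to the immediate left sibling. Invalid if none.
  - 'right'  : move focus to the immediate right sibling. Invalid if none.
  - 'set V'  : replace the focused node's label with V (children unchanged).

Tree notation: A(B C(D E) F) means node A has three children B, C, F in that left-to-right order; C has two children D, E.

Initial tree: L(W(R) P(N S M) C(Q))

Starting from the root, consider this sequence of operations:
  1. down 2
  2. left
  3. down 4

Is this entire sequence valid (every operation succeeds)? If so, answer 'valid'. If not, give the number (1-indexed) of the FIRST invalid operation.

Answer: 3

Derivation:
Step 1 (down 2): focus=C path=2 depth=1 children=['Q'] left=['W', 'P'] right=[] parent=L
Step 2 (left): focus=P path=1 depth=1 children=['N', 'S', 'M'] left=['W'] right=['C'] parent=L
Step 3 (down 4): INVALID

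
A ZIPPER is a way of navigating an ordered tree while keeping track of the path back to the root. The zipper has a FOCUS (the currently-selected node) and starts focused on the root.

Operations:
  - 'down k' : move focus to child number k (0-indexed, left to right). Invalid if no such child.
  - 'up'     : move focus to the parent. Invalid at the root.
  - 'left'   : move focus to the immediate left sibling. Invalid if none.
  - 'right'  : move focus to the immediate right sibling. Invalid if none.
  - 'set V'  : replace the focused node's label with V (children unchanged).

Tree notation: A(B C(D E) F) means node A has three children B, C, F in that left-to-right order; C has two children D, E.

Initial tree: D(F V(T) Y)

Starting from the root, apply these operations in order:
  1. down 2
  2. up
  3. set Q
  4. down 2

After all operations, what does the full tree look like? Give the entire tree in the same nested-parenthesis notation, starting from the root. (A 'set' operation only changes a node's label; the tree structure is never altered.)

Step 1 (down 2): focus=Y path=2 depth=1 children=[] left=['F', 'V'] right=[] parent=D
Step 2 (up): focus=D path=root depth=0 children=['F', 'V', 'Y'] (at root)
Step 3 (set Q): focus=Q path=root depth=0 children=['F', 'V', 'Y'] (at root)
Step 4 (down 2): focus=Y path=2 depth=1 children=[] left=['F', 'V'] right=[] parent=Q

Answer: Q(F V(T) Y)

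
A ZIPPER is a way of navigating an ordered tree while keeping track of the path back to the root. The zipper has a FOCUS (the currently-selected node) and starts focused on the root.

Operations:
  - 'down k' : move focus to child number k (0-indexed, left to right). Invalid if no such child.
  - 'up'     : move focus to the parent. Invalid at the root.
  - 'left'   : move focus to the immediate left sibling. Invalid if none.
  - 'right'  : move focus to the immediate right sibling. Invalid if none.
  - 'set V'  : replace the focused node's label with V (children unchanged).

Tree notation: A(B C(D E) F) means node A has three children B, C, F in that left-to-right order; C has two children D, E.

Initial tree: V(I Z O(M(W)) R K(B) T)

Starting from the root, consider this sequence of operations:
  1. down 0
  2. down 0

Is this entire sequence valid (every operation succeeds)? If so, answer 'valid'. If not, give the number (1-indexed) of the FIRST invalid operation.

Answer: 2

Derivation:
Step 1 (down 0): focus=I path=0 depth=1 children=[] left=[] right=['Z', 'O', 'R', 'K', 'T'] parent=V
Step 2 (down 0): INVALID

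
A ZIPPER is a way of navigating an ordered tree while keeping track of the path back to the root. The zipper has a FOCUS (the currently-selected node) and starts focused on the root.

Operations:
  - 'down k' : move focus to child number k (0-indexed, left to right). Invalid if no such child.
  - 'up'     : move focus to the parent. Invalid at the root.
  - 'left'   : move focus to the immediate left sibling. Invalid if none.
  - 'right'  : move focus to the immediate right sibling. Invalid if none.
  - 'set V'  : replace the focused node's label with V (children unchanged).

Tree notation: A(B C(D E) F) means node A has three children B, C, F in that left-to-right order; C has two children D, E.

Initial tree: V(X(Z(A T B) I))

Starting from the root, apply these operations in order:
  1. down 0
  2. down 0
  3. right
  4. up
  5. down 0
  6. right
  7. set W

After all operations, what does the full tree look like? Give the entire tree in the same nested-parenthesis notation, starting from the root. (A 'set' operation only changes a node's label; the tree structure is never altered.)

Answer: V(X(Z(A T B) W))

Derivation:
Step 1 (down 0): focus=X path=0 depth=1 children=['Z', 'I'] left=[] right=[] parent=V
Step 2 (down 0): focus=Z path=0/0 depth=2 children=['A', 'T', 'B'] left=[] right=['I'] parent=X
Step 3 (right): focus=I path=0/1 depth=2 children=[] left=['Z'] right=[] parent=X
Step 4 (up): focus=X path=0 depth=1 children=['Z', 'I'] left=[] right=[] parent=V
Step 5 (down 0): focus=Z path=0/0 depth=2 children=['A', 'T', 'B'] left=[] right=['I'] parent=X
Step 6 (right): focus=I path=0/1 depth=2 children=[] left=['Z'] right=[] parent=X
Step 7 (set W): focus=W path=0/1 depth=2 children=[] left=['Z'] right=[] parent=X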